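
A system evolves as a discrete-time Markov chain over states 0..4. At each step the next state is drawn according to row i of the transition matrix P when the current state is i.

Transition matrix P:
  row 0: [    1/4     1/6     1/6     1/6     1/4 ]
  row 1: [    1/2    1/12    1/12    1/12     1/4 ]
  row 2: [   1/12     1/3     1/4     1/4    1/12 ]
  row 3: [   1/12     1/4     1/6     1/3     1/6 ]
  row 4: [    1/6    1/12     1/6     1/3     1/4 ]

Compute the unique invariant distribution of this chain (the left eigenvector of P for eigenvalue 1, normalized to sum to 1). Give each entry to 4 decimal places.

π = [0.2113, 0.1821, 0.1653, 0.2388, 0.2026]

Balance equations π_j = Σ_i π_i·P[i][j]:
  π_0 = 1/4·π_0 + 1/2·π_1 + 1/12·π_2 + 1/12·π_3 + 1/6·π_4
  π_1 = 1/6·π_0 + 1/12·π_1 + 1/3·π_2 + 1/4·π_3 + 1/12·π_4
  π_2 = 1/6·π_0 + 1/12·π_1 + 1/4·π_2 + 1/6·π_3 + 1/6·π_4
  π_3 = 1/6·π_0 + 1/12·π_1 + 1/4·π_2 + 1/3·π_3 + 1/3·π_4
  normalize: π_0 + π_1 + π_2 + π_3 + π_4 = 1
Solving the linear system gives exactly π = [629/2977, 542/2977, 492/2977, 711/2977, 603/2977].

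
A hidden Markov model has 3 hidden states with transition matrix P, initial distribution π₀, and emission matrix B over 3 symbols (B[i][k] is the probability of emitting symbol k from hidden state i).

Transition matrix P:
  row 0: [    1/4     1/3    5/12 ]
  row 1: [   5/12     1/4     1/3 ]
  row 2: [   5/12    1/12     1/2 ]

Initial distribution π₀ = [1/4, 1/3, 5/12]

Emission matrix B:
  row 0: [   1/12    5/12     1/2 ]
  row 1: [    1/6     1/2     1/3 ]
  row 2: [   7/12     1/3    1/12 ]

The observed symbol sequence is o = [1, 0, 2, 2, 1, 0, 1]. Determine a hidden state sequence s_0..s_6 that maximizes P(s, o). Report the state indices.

t=0: δ = [1.042e-01, 1.667e-01, 1.389e-01]  (obs o_0=1)
t=1: δ = [5.787e-03, 6.944e-03, 4.051e-02]  ψ = [1, 1, 2]  (obs o_1=0)
t=2: δ = [8.439e-03, 1.125e-03, 1.688e-03]  ψ = [2, 2, 2]  (obs o_2=2)
t=3: δ = [1.055e-03, 9.377e-04, 2.930e-04]  ψ = [0, 0, 0]  (obs o_3=2)
t=4: δ = [1.628e-04, 1.758e-04, 1.465e-04]  ψ = [1, 0, 0]  (obs o_4=1)
t=5: δ = [6.105e-06, 9.044e-06, 4.273e-05]  ψ = [1, 0, 2]  (obs o_5=0)
t=6: δ = [7.419e-06, 1.781e-06, 7.122e-06]  ψ = [2, 2, 2]  (obs o_6=1)
backtrack: best end state = 0; path = [2, 2, 0, 0, 2, 2, 0]

path = [2, 2, 0, 0, 2, 2, 0]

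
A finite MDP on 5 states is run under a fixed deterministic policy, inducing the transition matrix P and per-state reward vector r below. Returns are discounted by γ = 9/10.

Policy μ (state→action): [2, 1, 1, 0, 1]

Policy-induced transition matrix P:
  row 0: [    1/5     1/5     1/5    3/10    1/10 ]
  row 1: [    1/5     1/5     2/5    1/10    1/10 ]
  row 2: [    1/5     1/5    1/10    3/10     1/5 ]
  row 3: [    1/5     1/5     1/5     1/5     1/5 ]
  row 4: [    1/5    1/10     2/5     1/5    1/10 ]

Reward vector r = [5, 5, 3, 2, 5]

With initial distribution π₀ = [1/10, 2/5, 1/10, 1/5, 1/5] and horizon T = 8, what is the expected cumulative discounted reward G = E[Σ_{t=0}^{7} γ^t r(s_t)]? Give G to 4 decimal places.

t=0: π = [0.1000, 0.4000, 0.1000, 0.2000, 0.2000], E[r] = 4.2000, γ^t·E[r] = 4.200000, running G = 4.200000
t=1: π = [0.2000, 0.1800, 0.3100, 0.1800, 0.1300], E[r] = 3.8400, γ^t·E[r] = 3.456000, running G = 7.656000
t=2: π = [0.2000, 0.1870, 0.2310, 0.2330, 0.1490], E[r] = 3.8390, γ^t·E[r] = 3.109590, running G = 10.765590
t=3: π = [0.2000, 0.1851, 0.2441, 0.2244, 0.1464], E[r] = 3.8386, γ^t·E[r] = 2.798339, running G = 13.563929
t=4: π = [0.2000, 0.1854, 0.2419, 0.2259, 0.1469], E[r] = 3.8385, γ^t·E[r] = 2.518453, running G = 16.082382
t=5: π = [0.2000, 0.1853, 0.2423, 0.2257, 0.1468], E[r] = 3.8385, γ^t·E[r] = 2.266617, running G = 18.348999
t=6: π = [0.2000, 0.1853, 0.2422, 0.2257, 0.1468], E[r] = 3.8385, γ^t·E[r] = 2.039953, running G = 20.388952
t=7: π = [0.2000, 0.1853, 0.2422, 0.2257, 0.1468], E[r] = 3.8385, γ^t·E[r] = 1.835958, running G = 22.224910

G = 22.2249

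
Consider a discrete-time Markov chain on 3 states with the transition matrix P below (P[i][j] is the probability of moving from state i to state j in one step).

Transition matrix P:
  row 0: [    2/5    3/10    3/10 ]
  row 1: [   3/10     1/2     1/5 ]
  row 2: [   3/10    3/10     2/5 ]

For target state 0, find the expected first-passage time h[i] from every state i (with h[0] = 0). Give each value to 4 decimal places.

h = [0.0000, 3.3333, 3.3333]

First-step conditioning: h[0] = 0; for i ≠ 0, h[i] = 1 + Σ_k P[i][k]·h[k].
  h[1] = 1 + 1/2·h[1] + 1/5·h[2]
  h[2] = 1 + 3/10·h[1] + 2/5·h[2]
Solving the 2×2 linear system over states ≠ 0 gives exactly h = [0, 10/3, 10/3] (h[0] = 0 is the target).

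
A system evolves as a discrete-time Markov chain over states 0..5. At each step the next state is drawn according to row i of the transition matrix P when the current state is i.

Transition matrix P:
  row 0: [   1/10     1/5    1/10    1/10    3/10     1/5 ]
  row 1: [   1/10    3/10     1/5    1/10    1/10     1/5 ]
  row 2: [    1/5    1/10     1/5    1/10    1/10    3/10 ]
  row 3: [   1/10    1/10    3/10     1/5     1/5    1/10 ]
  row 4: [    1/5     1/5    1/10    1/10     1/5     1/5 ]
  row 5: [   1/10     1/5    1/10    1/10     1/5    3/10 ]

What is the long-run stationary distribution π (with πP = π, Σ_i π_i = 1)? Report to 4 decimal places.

Balance equations π_j = Σ_i π_i·P[i][j]:
  π_0 = 1/10·π_0 + 1/10·π_1 + 1/5·π_2 + 1/10·π_3 + 1/5·π_4 + 1/10·π_5
  π_1 = 1/5·π_0 + 3/10·π_1 + 1/10·π_2 + 1/10·π_3 + 1/5·π_4 + 1/5·π_5
  π_2 = 1/10·π_0 + 1/5·π_1 + 1/5·π_2 + 3/10·π_3 + 1/10·π_4 + 1/10·π_5
  π_3 = 1/10·π_0 + 1/10·π_1 + 1/10·π_2 + 1/5·π_3 + 1/10·π_4 + 1/10·π_5
  π_4 = 3/10·π_0 + 1/10·π_1 + 1/10·π_2 + 1/5·π_3 + 1/5·π_4 + 1/5·π_5
  normalize: π_0 + π_1 + π_2 + π_3 + π_4 + π_5 = 1
Solving the linear system gives exactly π = [119/891, 71/369, 58/369, 1/9, 6517/36531, 755/3321].

π = [0.1336, 0.1924, 0.1572, 0.1111, 0.1784, 0.2273]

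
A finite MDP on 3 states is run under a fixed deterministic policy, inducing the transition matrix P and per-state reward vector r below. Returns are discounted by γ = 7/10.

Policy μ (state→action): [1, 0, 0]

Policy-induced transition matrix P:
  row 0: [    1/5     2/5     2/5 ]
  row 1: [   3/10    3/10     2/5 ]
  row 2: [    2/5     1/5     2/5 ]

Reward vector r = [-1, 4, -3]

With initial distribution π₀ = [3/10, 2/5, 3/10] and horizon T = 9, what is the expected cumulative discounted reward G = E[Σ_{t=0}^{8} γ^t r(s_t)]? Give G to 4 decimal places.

G = -0.3299

t=0: π = [0.3000, 0.4000, 0.3000], E[r] = 0.4000, γ^t·E[r] = 0.400000, running G = 0.400000
t=1: π = [0.3000, 0.3000, 0.4000], E[r] = -0.3000, γ^t·E[r] = -0.210000, running G = 0.190000
t=2: π = [0.3100, 0.2900, 0.4000], E[r] = -0.3500, γ^t·E[r] = -0.171500, running G = 0.018500
t=3: π = [0.3090, 0.2910, 0.4000], E[r] = -0.3450, γ^t·E[r] = -0.118335, running G = -0.099835
t=4: π = [0.3091, 0.2909, 0.4000], E[r] = -0.3455, γ^t·E[r] = -0.082955, running G = -0.182790
t=5: π = [0.3091, 0.2909, 0.4000], E[r] = -0.3455, γ^t·E[r] = -0.058060, running G = -0.240849
t=6: π = [0.3091, 0.2909, 0.4000], E[r] = -0.3455, γ^t·E[r] = -0.040642, running G = -0.281492
t=7: π = [0.3091, 0.2909, 0.4000], E[r] = -0.3455, γ^t·E[r] = -0.028450, running G = -0.309941
t=8: π = [0.3091, 0.2909, 0.4000], E[r] = -0.3455, γ^t·E[r] = -0.019915, running G = -0.329856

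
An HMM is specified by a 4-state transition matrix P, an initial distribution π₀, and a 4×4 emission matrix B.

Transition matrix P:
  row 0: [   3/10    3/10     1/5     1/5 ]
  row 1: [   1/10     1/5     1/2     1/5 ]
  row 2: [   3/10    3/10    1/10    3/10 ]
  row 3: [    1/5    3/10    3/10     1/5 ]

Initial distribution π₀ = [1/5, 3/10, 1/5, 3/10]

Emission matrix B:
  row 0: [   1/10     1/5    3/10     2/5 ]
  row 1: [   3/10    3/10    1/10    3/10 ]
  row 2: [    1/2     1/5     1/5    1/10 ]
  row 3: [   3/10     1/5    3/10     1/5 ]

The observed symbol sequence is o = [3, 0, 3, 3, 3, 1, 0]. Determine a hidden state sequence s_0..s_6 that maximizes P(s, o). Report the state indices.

path = [1, 2, 0, 0, 0, 1, 2]

t=0: δ = [8.000e-02, 9.000e-02, 2.000e-02, 6.000e-02]  (obs o_0=3)
t=1: δ = [2.400e-03, 7.200e-03, 2.250e-02, 5.400e-03]  ψ = [0, 0, 1, 1]  (obs o_1=0)
t=2: δ = [2.700e-03, 2.025e-03, 3.600e-04, 1.350e-03]  ψ = [2, 2, 1, 2]  (obs o_2=3)
t=3: δ = [3.240e-04, 2.430e-04, 1.012e-04, 1.080e-04]  ψ = [0, 0, 1, 0]  (obs o_3=3)
t=4: δ = [3.888e-05, 2.916e-05, 1.215e-05, 1.296e-05]  ψ = [0, 0, 1, 0]  (obs o_4=3)
t=5: δ = [2.333e-06, 3.499e-06, 2.916e-06, 1.555e-06]  ψ = [0, 0, 1, 0]  (obs o_5=1)
t=6: δ = [8.748e-08, 2.624e-07, 8.748e-07, 2.624e-07]  ψ = [2, 2, 1, 2]  (obs o_6=0)
backtrack: best end state = 2; path = [1, 2, 0, 0, 0, 1, 2]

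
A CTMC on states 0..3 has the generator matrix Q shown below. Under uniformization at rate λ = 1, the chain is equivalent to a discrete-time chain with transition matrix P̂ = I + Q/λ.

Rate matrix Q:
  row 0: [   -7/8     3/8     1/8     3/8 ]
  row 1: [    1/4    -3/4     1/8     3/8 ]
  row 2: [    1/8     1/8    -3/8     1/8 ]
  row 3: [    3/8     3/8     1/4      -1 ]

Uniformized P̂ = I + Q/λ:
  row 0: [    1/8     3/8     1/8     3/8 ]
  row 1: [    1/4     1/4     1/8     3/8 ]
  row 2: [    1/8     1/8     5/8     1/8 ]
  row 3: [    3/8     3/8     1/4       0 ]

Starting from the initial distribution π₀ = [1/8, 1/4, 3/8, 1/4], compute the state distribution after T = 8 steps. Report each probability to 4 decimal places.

t=0: π = [0.1250, 0.2500, 0.3750, 0.2500]
t=1: π = [0.2188, 0.2500, 0.3438, 0.1875]
t=2: π = [0.2031, 0.2578, 0.3203, 0.2188]
t=3: π = [0.2119, 0.2627, 0.3125, 0.2129]
t=4: π = [0.2111, 0.2640, 0.3079, 0.2170]
t=5: π = [0.2123, 0.2650, 0.3061, 0.2166]
t=6: π = [0.2123, 0.2654, 0.3051, 0.2172]
t=7: π = [0.2125, 0.2656, 0.3047, 0.2173]
t=8: π = [0.2125, 0.2656, 0.3045, 0.2174]

π = [0.2125, 0.2656, 0.3045, 0.2174]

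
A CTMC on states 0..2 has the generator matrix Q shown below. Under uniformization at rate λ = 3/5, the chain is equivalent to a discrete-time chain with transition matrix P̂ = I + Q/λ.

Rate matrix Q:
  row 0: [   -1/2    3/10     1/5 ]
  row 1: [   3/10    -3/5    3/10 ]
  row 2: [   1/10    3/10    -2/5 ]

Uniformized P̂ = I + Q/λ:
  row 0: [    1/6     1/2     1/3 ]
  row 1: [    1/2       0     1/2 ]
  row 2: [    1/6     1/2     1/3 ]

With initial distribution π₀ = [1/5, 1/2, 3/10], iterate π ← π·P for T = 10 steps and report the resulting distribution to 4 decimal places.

π = [0.2777, 0.3335, 0.3888]

t=0: π = [0.2000, 0.5000, 0.3000]
t=1: π = [0.3333, 0.2500, 0.4167]
t=2: π = [0.2500, 0.3750, 0.3750]
t=3: π = [0.2917, 0.3125, 0.3958]
t=4: π = [0.2708, 0.3438, 0.3854]
t=5: π = [0.2813, 0.3281, 0.3906]
t=6: π = [0.2760, 0.3359, 0.3880]
t=7: π = [0.2786, 0.3320, 0.3893]
t=8: π = [0.2773, 0.3340, 0.3887]
t=9: π = [0.2780, 0.3330, 0.3890]
t=10: π = [0.2777, 0.3335, 0.3888]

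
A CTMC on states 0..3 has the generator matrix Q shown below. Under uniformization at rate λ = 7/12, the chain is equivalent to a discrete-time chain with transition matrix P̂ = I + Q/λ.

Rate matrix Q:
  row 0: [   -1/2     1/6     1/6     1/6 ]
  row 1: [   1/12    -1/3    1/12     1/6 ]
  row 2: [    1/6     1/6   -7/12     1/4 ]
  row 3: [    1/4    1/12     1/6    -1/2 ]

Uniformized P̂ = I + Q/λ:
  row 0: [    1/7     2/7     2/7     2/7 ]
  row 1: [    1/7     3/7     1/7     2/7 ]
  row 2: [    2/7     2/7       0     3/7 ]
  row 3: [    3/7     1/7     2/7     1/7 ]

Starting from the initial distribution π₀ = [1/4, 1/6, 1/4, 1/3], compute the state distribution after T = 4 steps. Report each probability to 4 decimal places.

π = [0.2483, 0.2876, 0.1905, 0.2736]

t=0: π = [0.2500, 0.1667, 0.2500, 0.3333]
t=1: π = [0.2738, 0.2619, 0.1905, 0.2738]
t=2: π = [0.2483, 0.2840, 0.1939, 0.2738]
t=3: π = [0.2488, 0.2872, 0.1897, 0.2743]
t=4: π = [0.2483, 0.2876, 0.1905, 0.2736]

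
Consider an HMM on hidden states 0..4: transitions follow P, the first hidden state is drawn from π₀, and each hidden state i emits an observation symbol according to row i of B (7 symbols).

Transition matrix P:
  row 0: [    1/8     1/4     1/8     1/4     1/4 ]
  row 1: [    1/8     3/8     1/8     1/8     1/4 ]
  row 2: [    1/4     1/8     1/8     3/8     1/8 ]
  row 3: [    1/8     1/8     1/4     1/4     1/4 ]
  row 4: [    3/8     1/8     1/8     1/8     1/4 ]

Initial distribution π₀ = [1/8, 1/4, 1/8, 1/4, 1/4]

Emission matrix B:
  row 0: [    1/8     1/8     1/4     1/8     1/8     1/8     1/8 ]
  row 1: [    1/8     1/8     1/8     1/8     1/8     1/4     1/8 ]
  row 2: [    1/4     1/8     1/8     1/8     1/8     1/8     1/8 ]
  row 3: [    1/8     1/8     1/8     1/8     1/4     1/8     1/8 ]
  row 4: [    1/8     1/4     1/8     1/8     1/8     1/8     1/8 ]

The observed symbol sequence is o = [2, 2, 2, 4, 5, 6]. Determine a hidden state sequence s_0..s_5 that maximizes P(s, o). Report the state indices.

t=0: δ = [3.125e-02, 3.125e-02, 1.562e-02, 3.125e-02, 3.125e-02]  (obs o_0=2)
t=1: δ = [2.930e-03, 1.465e-03, 9.766e-04, 9.766e-04, 9.766e-04]  ψ = [4, 1, 3, 0, 0]  (obs o_1=2)
t=2: δ = [9.155e-05, 9.155e-05, 4.578e-05, 9.155e-05, 9.155e-05]  ψ = [0, 0, 0, 0, 0]  (obs o_2=2)
t=3: δ = [4.292e-06, 4.292e-06, 2.861e-06, 5.722e-06, 2.861e-06]  ψ = [4, 1, 3, 0, 0]  (obs o_3=4)
t=4: δ = [1.341e-07, 4.023e-07, 1.788e-07, 1.788e-07, 1.788e-07]  ψ = [4, 1, 3, 3, 3]  (obs o_4=5)
t=5: δ = [8.382e-09, 1.886e-08, 6.286e-09, 8.382e-09, 1.257e-08]  ψ = [4, 1, 1, 2, 1]  (obs o_5=6)
backtrack: best end state = 1; path = [4, 0, 1, 1, 1, 1]

path = [4, 0, 1, 1, 1, 1]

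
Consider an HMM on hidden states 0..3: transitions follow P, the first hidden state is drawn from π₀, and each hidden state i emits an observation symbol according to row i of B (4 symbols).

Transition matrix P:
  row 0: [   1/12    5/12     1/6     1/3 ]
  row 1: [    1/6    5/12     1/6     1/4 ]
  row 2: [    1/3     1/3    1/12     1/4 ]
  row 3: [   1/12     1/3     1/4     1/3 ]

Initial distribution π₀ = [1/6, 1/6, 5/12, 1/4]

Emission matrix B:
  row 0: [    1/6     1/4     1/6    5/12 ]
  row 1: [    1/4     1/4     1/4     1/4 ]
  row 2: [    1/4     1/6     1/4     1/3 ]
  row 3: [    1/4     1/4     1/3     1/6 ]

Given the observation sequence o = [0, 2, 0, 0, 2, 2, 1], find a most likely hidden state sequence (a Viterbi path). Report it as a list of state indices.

t=0: δ = [2.778e-02, 4.167e-02, 1.042e-01, 6.250e-02]  (obs o_0=0)
t=1: δ = [5.787e-03, 8.681e-03, 3.906e-03, 8.681e-03]  ψ = [2, 2, 3, 2]  (obs o_1=2)
t=2: δ = [2.411e-04, 9.042e-04, 5.425e-04, 7.234e-04]  ψ = [1, 1, 3, 3]  (obs o_2=0)
t=3: δ = [3.014e-05, 9.419e-05, 4.521e-05, 6.028e-05]  ψ = [2, 1, 3, 3]  (obs o_3=0)
t=4: δ = [2.616e-06, 9.811e-06, 3.925e-06, 7.849e-06]  ψ = [1, 1, 1, 1]  (obs o_4=2)
t=5: δ = [2.725e-07, 1.022e-06, 4.906e-07, 8.721e-07]  ψ = [1, 1, 3, 3]  (obs o_5=2)
t=6: δ = [4.258e-08, 1.065e-07, 3.634e-08, 7.268e-08]  ψ = [1, 1, 3, 3]  (obs o_6=1)
backtrack: best end state = 1; path = [2, 1, 1, 1, 1, 1, 1]

path = [2, 1, 1, 1, 1, 1, 1]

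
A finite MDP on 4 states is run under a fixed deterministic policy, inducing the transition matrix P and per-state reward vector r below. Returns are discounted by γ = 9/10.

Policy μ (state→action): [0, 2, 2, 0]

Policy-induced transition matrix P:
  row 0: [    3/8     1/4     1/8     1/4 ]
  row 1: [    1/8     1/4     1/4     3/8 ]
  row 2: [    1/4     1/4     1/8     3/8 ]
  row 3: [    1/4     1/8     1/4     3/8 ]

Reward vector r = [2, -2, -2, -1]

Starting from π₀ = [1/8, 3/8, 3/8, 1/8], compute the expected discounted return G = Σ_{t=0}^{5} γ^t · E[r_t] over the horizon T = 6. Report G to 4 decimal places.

G = -3.8498

t=0: π = [0.1250, 0.3750, 0.3750, 0.1250], E[r] = -1.3750, γ^t·E[r] = -1.375000, running G = -1.375000
t=1: π = [0.2188, 0.2344, 0.1875, 0.3594], E[r] = -0.7656, γ^t·E[r] = -0.689063, running G = -2.064063
t=2: π = [0.2480, 0.2051, 0.1992, 0.3477], E[r] = -0.6602, γ^t·E[r] = -0.534727, running G = -2.598789
t=3: π = [0.2554, 0.2065, 0.1941, 0.3440], E[r] = -0.6345, γ^t·E[r] = -0.462566, running G = -3.061355
t=4: π = [0.2561, 0.2070, 0.1938, 0.3431], E[r] = -0.6325, γ^t·E[r] = -0.414988, running G = -3.476343
t=5: π = [0.2561, 0.2071, 0.1938, 0.3430], E[r] = -0.6325, γ^t·E[r] = -0.373462, running G = -3.849805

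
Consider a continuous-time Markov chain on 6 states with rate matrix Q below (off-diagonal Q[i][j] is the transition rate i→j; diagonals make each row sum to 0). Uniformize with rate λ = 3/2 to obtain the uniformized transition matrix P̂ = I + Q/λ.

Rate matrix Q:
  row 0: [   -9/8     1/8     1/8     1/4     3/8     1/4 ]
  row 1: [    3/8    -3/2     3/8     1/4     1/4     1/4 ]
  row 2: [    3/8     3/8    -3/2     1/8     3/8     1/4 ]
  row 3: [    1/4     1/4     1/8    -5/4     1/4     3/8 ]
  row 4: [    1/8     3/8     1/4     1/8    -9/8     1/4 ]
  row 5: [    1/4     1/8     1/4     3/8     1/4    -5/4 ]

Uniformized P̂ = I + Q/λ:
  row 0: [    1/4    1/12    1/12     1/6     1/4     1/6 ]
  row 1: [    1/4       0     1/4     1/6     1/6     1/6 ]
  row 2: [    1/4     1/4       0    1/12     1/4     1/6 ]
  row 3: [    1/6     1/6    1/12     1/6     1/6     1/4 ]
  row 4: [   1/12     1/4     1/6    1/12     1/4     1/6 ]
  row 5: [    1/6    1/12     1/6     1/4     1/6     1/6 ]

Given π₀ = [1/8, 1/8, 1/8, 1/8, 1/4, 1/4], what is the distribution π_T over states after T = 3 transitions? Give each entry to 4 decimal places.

t=0: π = [0.1250, 0.1250, 0.1250, 0.1250, 0.2500, 0.2500]
t=1: π = [0.1771, 0.1458, 0.1354, 0.1563, 0.2083, 0.1771]
t=2: π = [0.1875, 0.1415, 0.1285, 0.1528, 0.2101, 0.1797]
t=3: π = [0.1873, 0.1407, 0.1287, 0.1534, 0.2105, 0.1794]

π = [0.1873, 0.1407, 0.1287, 0.1534, 0.2105, 0.1794]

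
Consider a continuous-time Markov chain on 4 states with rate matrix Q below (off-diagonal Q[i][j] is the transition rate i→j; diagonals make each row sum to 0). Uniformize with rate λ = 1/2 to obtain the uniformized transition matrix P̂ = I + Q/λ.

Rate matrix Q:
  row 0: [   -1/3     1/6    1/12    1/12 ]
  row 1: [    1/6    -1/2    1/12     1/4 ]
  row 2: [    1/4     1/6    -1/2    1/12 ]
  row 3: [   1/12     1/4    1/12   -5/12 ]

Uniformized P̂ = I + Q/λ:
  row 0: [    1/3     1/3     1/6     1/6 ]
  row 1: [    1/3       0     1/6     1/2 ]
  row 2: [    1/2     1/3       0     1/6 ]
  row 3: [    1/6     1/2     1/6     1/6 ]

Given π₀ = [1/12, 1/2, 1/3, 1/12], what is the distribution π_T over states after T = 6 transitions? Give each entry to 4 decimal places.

π = [0.3131, 0.2846, 0.1429, 0.2594]

t=0: π = [0.0833, 0.5000, 0.3333, 0.0833]
t=1: π = [0.3750, 0.1806, 0.1111, 0.3333]
t=2: π = [0.2963, 0.3287, 0.1481, 0.2269]
t=3: π = [0.3202, 0.2616, 0.1420, 0.2762]
t=4: π = [0.3110, 0.2922, 0.1430, 0.2539]
t=5: π = [0.3149, 0.2782, 0.1428, 0.2641]
t=6: π = [0.3131, 0.2846, 0.1429, 0.2594]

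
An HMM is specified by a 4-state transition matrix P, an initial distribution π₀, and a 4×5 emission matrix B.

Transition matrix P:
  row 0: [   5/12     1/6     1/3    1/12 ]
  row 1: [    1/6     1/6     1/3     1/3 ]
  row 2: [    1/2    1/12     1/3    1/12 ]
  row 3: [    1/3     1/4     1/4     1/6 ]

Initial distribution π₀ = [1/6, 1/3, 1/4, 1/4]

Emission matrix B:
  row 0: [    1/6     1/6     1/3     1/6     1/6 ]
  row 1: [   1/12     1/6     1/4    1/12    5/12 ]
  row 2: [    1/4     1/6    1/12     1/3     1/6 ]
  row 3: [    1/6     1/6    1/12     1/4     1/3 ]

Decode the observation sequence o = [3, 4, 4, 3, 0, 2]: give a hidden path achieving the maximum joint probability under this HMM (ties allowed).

path = [3, 1, 3, 2, 2, 0]

t=0: δ = [2.778e-02, 2.778e-02, 8.333e-02, 6.250e-02]  (obs o_0=3)
t=1: δ = [6.944e-03, 6.510e-03, 4.630e-03, 3.472e-03]  ψ = [2, 3, 2, 3]  (obs o_1=4)
t=2: δ = [4.823e-04, 4.823e-04, 3.858e-04, 7.234e-04]  ψ = [0, 0, 0, 1]  (obs o_2=4)
t=3: δ = [4.019e-05, 1.507e-05, 6.028e-05, 4.019e-05]  ψ = [3, 3, 3, 1]  (obs o_3=3)
t=4: δ = [5.023e-06, 8.372e-07, 5.023e-06, 1.116e-06]  ψ = [2, 3, 2, 3]  (obs o_4=0)
t=5: δ = [8.372e-07, 2.093e-07, 1.395e-07, 3.489e-08]  ψ = [2, 0, 0, 0]  (obs o_5=2)
backtrack: best end state = 0; path = [3, 1, 3, 2, 2, 0]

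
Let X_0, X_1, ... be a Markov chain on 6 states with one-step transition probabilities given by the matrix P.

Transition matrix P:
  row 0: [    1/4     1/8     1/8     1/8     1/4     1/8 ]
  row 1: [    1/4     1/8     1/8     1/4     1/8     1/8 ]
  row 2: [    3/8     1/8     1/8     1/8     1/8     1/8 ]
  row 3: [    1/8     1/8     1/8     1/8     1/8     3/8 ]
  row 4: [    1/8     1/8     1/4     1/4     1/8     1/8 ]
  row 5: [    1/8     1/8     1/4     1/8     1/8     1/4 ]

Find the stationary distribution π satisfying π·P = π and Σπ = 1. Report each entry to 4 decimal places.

π = [0.2086, 0.1250, 0.1674, 0.1595, 0.1511, 0.1884]

Balance equations π_j = Σ_i π_i·P[i][j]:
  π_0 = 1/4·π_0 + 1/4·π_1 + 3/8·π_2 + 1/8·π_3 + 1/8·π_4 + 1/8·π_5
  π_1 = 1/8·π_0 + 1/8·π_1 + 1/8·π_2 + 1/8·π_3 + 1/8·π_4 + 1/8·π_5
  π_2 = 1/8·π_0 + 1/8·π_1 + 1/8·π_2 + 1/8·π_3 + 1/4·π_4 + 1/4·π_5
  π_3 = 1/8·π_0 + 1/4·π_1 + 1/8·π_2 + 1/8·π_3 + 1/4·π_4 + 1/8·π_5
  π_4 = 1/4·π_0 + 1/8·π_1 + 1/8·π_2 + 1/8·π_3 + 1/8·π_4 + 1/8·π_5
  normalize: π_0 + π_1 + π_2 + π_3 + π_4 + π_5 = 1
Solving the linear system gives exactly π = [434/2081, 1/8, 5575/33296, 5311/33296, 2515/16648, 3137/16648].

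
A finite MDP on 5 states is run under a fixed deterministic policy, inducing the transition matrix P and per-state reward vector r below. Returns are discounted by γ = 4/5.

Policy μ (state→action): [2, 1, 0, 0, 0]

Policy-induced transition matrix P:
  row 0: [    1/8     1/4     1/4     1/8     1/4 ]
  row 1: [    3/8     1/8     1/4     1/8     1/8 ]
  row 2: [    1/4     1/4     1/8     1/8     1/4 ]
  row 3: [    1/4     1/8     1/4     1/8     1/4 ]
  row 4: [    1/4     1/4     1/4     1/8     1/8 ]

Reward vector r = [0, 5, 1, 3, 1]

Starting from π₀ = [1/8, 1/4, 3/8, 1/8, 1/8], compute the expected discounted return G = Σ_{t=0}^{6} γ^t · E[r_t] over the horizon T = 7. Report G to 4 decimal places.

G = 7.5201

t=0: π = [0.1250, 0.2500, 0.3750, 0.1250, 0.1250], E[r] = 2.1250, γ^t·E[r] = 2.125000, running G = 2.125000
t=1: π = [0.2656, 0.2031, 0.2031, 0.1250, 0.2031], E[r] = 1.7969, γ^t·E[r] = 1.437500, running G = 3.562500
t=2: π = [0.2422, 0.2090, 0.2246, 0.1250, 0.1992], E[r] = 1.8438, γ^t·E[r] = 1.180000, running G = 4.742500
t=3: π = [0.2458, 0.2083, 0.2219, 0.1250, 0.1990], E[r] = 1.8372, γ^t·E[r] = 0.940625, running G = 5.683125
t=4: π = [0.2453, 0.2083, 0.2223, 0.1250, 0.1991], E[r] = 1.8381, γ^t·E[r] = 0.752875, running G = 6.436000
t=5: π = [0.2454, 0.2083, 0.2222, 0.1250, 0.1991], E[r] = 1.8379, γ^t·E[r] = 0.602259, running G = 7.038259
t=6: π = [0.2454, 0.2083, 0.2222, 0.1250, 0.1991], E[r] = 1.8380, γ^t·E[r] = 0.481812, running G = 7.520070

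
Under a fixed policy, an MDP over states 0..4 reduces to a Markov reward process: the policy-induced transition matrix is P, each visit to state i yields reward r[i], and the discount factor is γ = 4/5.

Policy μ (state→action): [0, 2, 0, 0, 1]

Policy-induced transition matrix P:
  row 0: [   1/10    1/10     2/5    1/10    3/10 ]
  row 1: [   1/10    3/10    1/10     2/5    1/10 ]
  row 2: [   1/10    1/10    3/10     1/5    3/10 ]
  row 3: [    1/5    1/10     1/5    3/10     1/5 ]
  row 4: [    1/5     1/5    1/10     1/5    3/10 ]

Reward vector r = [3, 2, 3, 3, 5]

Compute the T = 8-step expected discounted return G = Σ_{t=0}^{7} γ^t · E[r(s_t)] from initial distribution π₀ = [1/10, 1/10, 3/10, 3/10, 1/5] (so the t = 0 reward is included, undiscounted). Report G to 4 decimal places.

G = 13.8670

t=0: π = [0.1000, 0.1000, 0.3000, 0.3000, 0.2000], E[r] = 3.3000, γ^t·E[r] = 3.300000, running G = 3.300000
t=1: π = [0.1500, 0.1400, 0.2200, 0.2400, 0.2500], E[r] = 3.3600, γ^t·E[r] = 2.688000, running G = 5.988000
t=2: π = [0.1490, 0.1530, 0.2130, 0.2370, 0.2480], E[r] = 3.3430, γ^t·E[r] = 2.139520, running G = 8.127520
t=3: π = [0.1485, 0.1554, 0.2110, 0.2394, 0.2457], E[r] = 3.3360, γ^t·E[r] = 1.708032, running G = 9.835552
t=4: π = [0.1485, 0.1557, 0.2107, 0.2402, 0.2450], E[r] = 3.3343, γ^t·E[r] = 1.365733, running G = 11.201285
t=5: π = [0.1485, 0.1556, 0.2107, 0.2403, 0.2449], E[r] = 3.3341, γ^t·E[r] = 1.092511, running G = 12.293796
t=6: π = [0.1485, 0.1556, 0.2107, 0.2403, 0.2448], E[r] = 3.3341, γ^t·E[r] = 0.874009, running G = 13.167805
t=7: π = [0.1485, 0.1556, 0.2107, 0.2403, 0.2448], E[r] = 3.3341, γ^t·E[r] = 0.699209, running G = 13.867014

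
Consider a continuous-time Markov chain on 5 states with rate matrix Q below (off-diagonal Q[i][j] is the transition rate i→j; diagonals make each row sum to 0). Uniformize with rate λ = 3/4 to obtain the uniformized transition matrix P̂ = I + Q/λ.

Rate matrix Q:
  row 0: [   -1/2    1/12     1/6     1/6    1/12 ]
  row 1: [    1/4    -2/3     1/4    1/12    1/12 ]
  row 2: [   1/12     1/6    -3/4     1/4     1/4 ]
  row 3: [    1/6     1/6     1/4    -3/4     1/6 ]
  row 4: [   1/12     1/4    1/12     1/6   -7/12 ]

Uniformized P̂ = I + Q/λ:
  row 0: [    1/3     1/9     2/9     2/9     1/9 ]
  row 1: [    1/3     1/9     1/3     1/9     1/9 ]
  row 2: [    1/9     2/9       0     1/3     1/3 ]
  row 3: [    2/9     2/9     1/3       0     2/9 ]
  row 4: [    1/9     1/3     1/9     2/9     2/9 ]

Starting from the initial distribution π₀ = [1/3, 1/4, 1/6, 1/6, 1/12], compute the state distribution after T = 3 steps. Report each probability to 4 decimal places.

π = [0.2254, 0.1978, 0.2002, 0.1798, 0.1968]

t=0: π = [0.3333, 0.2500, 0.1667, 0.1667, 0.0833]
t=1: π = [0.2593, 0.1667, 0.2222, 0.1759, 0.1759]
t=2: π = [0.2253, 0.1944, 0.1914, 0.1893, 0.1996]
t=3: π = [0.2254, 0.1978, 0.2002, 0.1798, 0.1968]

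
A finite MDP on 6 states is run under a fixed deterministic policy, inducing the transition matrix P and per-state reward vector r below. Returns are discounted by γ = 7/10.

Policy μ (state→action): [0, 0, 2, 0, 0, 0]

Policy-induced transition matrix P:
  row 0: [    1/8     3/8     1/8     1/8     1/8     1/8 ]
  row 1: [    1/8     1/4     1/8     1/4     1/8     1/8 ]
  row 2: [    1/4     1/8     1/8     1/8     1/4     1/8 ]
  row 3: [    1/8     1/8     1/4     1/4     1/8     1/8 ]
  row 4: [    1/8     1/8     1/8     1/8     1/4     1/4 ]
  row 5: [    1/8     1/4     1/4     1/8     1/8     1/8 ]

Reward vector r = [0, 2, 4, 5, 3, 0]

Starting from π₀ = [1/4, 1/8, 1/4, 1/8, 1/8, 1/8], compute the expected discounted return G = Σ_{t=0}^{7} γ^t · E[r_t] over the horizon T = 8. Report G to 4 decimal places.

G = 7.4010

t=0: π = [0.2500, 0.1250, 0.2500, 0.1250, 0.1250, 0.1250], E[r] = 2.2500, γ^t·E[r] = 2.250000, running G = 2.250000
t=1: π = [0.1563, 0.2188, 0.1563, 0.1563, 0.1719, 0.1406], E[r] = 2.3594, γ^t·E[r] = 1.651563, running G = 3.901563
t=2: π = [0.1445, 0.2090, 0.1621, 0.1719, 0.1660, 0.1465], E[r] = 2.4238, γ^t·E[r] = 1.187676, running G = 5.089238
t=3: π = [0.1453, 0.2056, 0.1648, 0.1726, 0.1660, 0.1458], E[r] = 2.4314, γ^t·E[r] = 0.833969, running G = 5.923207
t=4: π = [0.1456, 0.2052, 0.1648, 0.1723, 0.1664, 0.1458], E[r] = 2.4301, γ^t·E[r] = 0.583456, running G = 6.506663
t=5: π = [0.1456, 0.2053, 0.1648, 0.1722, 0.1664, 0.1458], E[r] = 2.4297, γ^t·E[r] = 0.408356, running G = 6.915019
t=6: π = [0.1456, 0.2053, 0.1647, 0.1722, 0.1664, 0.1458], E[r] = 2.4296, γ^t·E[r] = 0.285846, running G = 7.200865
t=7: π = [0.1456, 0.2053, 0.1647, 0.1722, 0.1664, 0.1458], E[r] = 2.4297, γ^t·E[r] = 0.200092, running G = 7.400957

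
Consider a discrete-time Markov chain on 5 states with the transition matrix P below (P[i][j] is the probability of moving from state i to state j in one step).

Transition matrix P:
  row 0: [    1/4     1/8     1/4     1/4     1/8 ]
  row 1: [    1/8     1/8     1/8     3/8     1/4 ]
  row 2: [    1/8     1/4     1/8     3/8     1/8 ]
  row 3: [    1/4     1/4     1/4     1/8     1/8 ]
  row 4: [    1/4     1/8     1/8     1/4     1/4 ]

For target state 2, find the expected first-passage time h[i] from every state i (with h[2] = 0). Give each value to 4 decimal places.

First-step conditioning: h[2] = 0; for i ≠ 2, h[i] = 1 + Σ_k P[i][k]·h[k].
  h[0] = 1 + 1/4·h[0] + 1/8·h[1] + 1/4·h[3] + 1/8·h[4]
  h[1] = 1 + 1/8·h[0] + 1/8·h[1] + 3/8·h[3] + 1/4·h[4]
  h[3] = 1 + 1/4·h[0] + 1/4·h[1] + 1/8·h[3] + 1/8·h[4]
  h[4] = 1 + 1/4·h[0] + 1/8·h[1] + 1/4·h[3] + 1/4·h[4]
Solving the 4×4 linear system over states ≠ 2 gives exactly h = [3976/835, 4552/835, 0, 808/167, 4544/835] (h[2] = 0 is the target).

h = [4.7617, 5.4515, 0.0000, 4.8383, 5.4419]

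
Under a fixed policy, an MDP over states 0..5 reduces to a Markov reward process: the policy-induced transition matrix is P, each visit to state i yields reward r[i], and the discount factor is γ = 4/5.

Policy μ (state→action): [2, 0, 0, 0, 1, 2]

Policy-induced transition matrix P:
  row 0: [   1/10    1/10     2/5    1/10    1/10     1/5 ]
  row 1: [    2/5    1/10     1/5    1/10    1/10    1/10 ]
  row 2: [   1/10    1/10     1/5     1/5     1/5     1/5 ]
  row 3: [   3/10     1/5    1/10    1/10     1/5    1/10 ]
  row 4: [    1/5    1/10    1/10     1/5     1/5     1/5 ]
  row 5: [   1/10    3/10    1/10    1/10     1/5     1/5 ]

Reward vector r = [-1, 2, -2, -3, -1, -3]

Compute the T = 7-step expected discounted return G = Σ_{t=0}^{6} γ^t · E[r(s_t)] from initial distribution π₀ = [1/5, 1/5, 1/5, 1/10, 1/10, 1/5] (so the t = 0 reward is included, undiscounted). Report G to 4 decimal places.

G = -5.2120

t=0: π = [0.2000, 0.2000, 0.2000, 0.1000, 0.1000, 0.2000], E[r] = -1.2000, γ^t·E[r] = -1.200000, running G = -1.200000
t=1: π = [0.1900, 0.1500, 0.2000, 0.1300, 0.1600, 0.1700], E[r] = -1.3500, γ^t·E[r] = -1.080000, running G = -2.280000
t=2: π = [0.1870, 0.1470, 0.1920, 0.1360, 0.1660, 0.1720], E[r] = -1.3670, γ^t·E[r] = -0.874880, running G = -3.154880
t=3: π = [0.1879, 0.1480, 0.1900, 0.1358, 0.1666, 0.1717], E[r] = -1.3610, γ^t·E[r] = -0.696832, running G = -3.851712
t=4: π = [0.1882, 0.1479, 0.1902, 0.1357, 0.1664, 0.1716], E[r] = -1.3610, γ^t·E[r] = -0.557453, running G = -4.409165
t=5: π = [0.1881, 0.1479, 0.1903, 0.1357, 0.1664, 0.1716], E[r] = -1.3612, γ^t·E[r] = -0.446040, running G = -4.855205
t=6: π = [0.1881, 0.1479, 0.1903, 0.1357, 0.1664, 0.1716], E[r] = -1.3612, γ^t·E[r] = -0.356831, running G = -5.212036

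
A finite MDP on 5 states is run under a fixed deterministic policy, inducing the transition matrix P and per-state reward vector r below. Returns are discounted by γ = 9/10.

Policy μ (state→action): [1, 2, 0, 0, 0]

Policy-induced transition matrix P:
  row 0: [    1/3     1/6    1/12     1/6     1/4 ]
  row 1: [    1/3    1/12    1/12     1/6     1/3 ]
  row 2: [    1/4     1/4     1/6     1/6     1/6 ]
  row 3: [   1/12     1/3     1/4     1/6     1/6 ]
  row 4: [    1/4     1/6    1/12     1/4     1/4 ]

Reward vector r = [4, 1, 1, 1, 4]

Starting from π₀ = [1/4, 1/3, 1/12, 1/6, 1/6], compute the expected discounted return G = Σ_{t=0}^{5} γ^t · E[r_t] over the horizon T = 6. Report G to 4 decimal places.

t=0: π = [0.2500, 0.3333, 0.0833, 0.1667, 0.1667], E[r] = 2.2500, γ^t·E[r] = 2.250000, running G = 2.250000
t=1: π = [0.2708, 0.1736, 0.1181, 0.1806, 0.2569], E[r] = 2.5833, γ^t·E[r] = 2.325000, running G = 4.575000
t=2: π = [0.2569, 0.1921, 0.1233, 0.1881, 0.2396], E[r] = 2.4896, γ^t·E[r] = 2.016563, running G = 6.591563
t=3: π = [0.2561, 0.1923, 0.1250, 0.1866, 0.2401], E[r] = 2.4884, γ^t·E[r] = 1.814063, running G = 8.405625
t=4: π = [0.2563, 0.1922, 0.1249, 0.1867, 0.2401], E[r] = 2.4889, γ^t·E[r] = 1.632996, running G = 10.038621
t=5: π = [0.2563, 0.1922, 0.1248, 0.1867, 0.2401], E[r] = 2.4889, γ^t·E[r] = 1.469687, running G = 11.508309

G = 11.5083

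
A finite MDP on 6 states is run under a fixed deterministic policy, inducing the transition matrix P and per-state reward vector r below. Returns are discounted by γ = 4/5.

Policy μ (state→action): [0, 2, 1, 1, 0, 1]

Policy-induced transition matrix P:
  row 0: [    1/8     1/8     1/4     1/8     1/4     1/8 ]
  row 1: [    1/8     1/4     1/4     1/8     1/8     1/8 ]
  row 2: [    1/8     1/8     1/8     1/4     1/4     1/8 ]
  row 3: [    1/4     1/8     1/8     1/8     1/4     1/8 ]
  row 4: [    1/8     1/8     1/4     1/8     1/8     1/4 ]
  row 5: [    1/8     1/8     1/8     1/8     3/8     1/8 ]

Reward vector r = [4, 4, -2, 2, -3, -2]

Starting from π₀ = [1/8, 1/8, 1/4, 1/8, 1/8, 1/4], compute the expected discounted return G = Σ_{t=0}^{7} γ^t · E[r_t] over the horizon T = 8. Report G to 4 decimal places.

G = 0.1360

t=0: π = [0.1250, 0.1250, 0.2500, 0.1250, 0.1250, 0.2500], E[r] = -0.1250, γ^t·E[r] = -0.125000, running G = -0.125000
t=1: π = [0.1406, 0.1406, 0.1719, 0.1563, 0.2500, 0.1406], E[r] = 0.0625, γ^t·E[r] = 0.050000, running G = -0.075000
t=2: π = [0.1445, 0.1426, 0.1914, 0.1465, 0.2188, 0.1563], E[r] = 0.0898, γ^t·E[r] = 0.057500, running G = -0.017500
t=3: π = [0.1433, 0.1428, 0.1882, 0.1489, 0.2244, 0.1523], E[r] = 0.0881, γ^t·E[r] = 0.045125, running G = 0.027625
t=4: π = [0.1436, 0.1429, 0.1888, 0.1485, 0.2231, 0.1530], E[r] = 0.0898, γ^t·E[r] = 0.036775, running G = 0.064400
t=5: π = [0.1436, 0.1429, 0.1887, 0.1486, 0.2234, 0.1529], E[r] = 0.0896, γ^t·E[r] = 0.029348, running G = 0.093748
t=6: π = [0.1436, 0.1429, 0.1887, 0.1486, 0.2233, 0.1529], E[r] = 0.0896, γ^t·E[r] = 0.023491, running G = 0.117239
t=7: π = [0.1436, 0.1429, 0.1887, 0.1486, 0.2233, 0.1529], E[r] = 0.0896, γ^t·E[r] = 0.018791, running G = 0.136030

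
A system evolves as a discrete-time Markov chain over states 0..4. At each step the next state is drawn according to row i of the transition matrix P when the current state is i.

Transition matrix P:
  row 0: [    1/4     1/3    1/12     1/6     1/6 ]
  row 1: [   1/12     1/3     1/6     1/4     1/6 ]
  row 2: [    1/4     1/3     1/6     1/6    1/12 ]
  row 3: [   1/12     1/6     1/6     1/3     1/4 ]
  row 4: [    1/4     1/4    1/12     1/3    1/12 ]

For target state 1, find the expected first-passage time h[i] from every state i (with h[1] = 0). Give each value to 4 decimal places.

First-step conditioning: h[1] = 0; for i ≠ 1, h[i] = 1 + Σ_k P[i][k]·h[k].
  h[0] = 1 + 1/4·h[0] + 1/12·h[2] + 1/6·h[3] + 1/6·h[4]
  h[2] = 1 + 1/4·h[0] + 1/6·h[2] + 1/6·h[3] + 1/12·h[4]
  h[3] = 1 + 1/12·h[0] + 1/6·h[2] + 1/3·h[3] + 1/4·h[4]
  h[4] = 1 + 1/4·h[0] + 1/12·h[2] + 1/3·h[3] + 1/12·h[4]
Solving the 4×4 linear system over states ≠ 1 gives exactly h = [8460/2377, 0, 8376/2377, 10236/2377, 9384/2377] (h[1] = 0 is the target).

h = [3.5591, 0.0000, 3.5238, 4.3063, 3.9478]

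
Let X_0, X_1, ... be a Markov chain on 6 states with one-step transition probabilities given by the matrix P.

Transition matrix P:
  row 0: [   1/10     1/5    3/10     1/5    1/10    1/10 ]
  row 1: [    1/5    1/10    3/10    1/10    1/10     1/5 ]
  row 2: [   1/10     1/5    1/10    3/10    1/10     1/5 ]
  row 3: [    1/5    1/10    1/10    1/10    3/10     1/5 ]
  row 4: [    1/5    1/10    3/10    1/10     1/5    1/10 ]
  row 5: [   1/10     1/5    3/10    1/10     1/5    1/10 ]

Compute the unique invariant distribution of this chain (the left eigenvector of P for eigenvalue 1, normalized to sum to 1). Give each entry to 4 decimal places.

π = [0.1475, 0.1525, 0.2234, 0.1594, 0.1636, 0.1535]

Balance equations π_j = Σ_i π_i·P[i][j]:
  π_0 = 1/10·π_0 + 1/5·π_1 + 1/10·π_2 + 1/5·π_3 + 1/5·π_4 + 1/10·π_5
  π_1 = 1/5·π_0 + 1/10·π_1 + 1/5·π_2 + 1/10·π_3 + 1/10·π_4 + 1/5·π_5
  π_2 = 3/10·π_0 + 3/10·π_1 + 1/10·π_2 + 1/10·π_3 + 3/10·π_4 + 3/10·π_5
  π_3 = 1/5·π_0 + 1/10·π_1 + 3/10·π_2 + 1/10·π_3 + 1/10·π_4 + 1/10·π_5
  π_4 = 1/10·π_0 + 1/10·π_1 + 1/10·π_2 + 3/10·π_3 + 1/5·π_4 + 1/5·π_5
  normalize: π_0 + π_1 + π_2 + π_3 + π_4 + π_5 = 1
Solving the linear system gives exactly π = [4982/33765, 2059/13506, 7544/33765, 3589/22510, 5524/33765, 1728/11255].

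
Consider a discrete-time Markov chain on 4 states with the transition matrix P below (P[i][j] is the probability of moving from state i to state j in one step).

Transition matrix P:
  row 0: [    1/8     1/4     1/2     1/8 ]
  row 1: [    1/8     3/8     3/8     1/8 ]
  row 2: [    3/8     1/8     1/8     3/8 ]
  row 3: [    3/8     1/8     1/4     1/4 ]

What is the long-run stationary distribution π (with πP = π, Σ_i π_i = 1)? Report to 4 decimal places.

π = [0.2581, 0.2097, 0.3029, 0.2294]

Balance equations π_j = Σ_i π_i·P[i][j]:
  π_0 = 1/8·π_0 + 1/8·π_1 + 3/8·π_2 + 3/8·π_3
  π_1 = 1/4·π_0 + 3/8·π_1 + 1/8·π_2 + 1/8·π_3
  π_2 = 1/2·π_0 + 3/8·π_1 + 1/8·π_2 + 1/4·π_3
  normalize: π_0 + π_1 + π_2 + π_3 = 1
Solving the linear system gives exactly π = [8/31, 13/62, 169/558, 64/279].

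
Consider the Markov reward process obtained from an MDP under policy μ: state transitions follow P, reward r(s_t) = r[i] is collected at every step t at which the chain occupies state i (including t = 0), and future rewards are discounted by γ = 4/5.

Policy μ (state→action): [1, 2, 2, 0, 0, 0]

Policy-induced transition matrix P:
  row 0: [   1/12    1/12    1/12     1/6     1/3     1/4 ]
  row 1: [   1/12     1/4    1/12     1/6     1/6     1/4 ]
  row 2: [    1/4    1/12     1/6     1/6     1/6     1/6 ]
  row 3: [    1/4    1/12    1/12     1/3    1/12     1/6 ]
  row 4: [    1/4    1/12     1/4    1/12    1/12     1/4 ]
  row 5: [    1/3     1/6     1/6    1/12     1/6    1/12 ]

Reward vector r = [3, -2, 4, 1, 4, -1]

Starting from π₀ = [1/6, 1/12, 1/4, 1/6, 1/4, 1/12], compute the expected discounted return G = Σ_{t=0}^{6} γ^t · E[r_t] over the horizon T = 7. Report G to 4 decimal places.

G = 7.2376

t=0: π = [0.1667, 0.0833, 0.2500, 0.1667, 0.2500, 0.0833], E[r] = 2.4167, γ^t·E[r] = 2.416667, running G = 2.416667
t=1: π = [0.2153, 0.1042, 0.1528, 0.1667, 0.1597, 0.2014], E[r] = 1.6528, γ^t·E[r] = 1.322222, running G = 3.738889
t=2: π = [0.2135, 0.1175, 0.1395, 0.1644, 0.1753, 0.1898], E[r] = 1.6395, γ^t·E[r] = 1.049259, running G = 4.788148
t=3: π = [0.2106, 0.1187, 0.1400, 0.1636, 0.1739, 0.1930], E[r] = 1.6209, γ^t·E[r] = 0.829877, running G = 5.618025
t=4: π = [0.2112, 0.1192, 0.1401, 0.1634, 0.1736, 0.1925], E[r] = 1.6209, γ^t·E[r] = 0.663909, running G = 6.281934
t=5: π = [0.2110, 0.1192, 0.1400, 0.1634, 0.1738, 0.1926], E[r] = 1.6203, γ^t·E[r] = 0.530934, running G = 6.812869
t=6: π = [0.2110, 0.1193, 0.1400, 0.1634, 0.1737, 0.1926], E[r] = 1.6203, γ^t·E[r] = 0.424743, running G = 7.237611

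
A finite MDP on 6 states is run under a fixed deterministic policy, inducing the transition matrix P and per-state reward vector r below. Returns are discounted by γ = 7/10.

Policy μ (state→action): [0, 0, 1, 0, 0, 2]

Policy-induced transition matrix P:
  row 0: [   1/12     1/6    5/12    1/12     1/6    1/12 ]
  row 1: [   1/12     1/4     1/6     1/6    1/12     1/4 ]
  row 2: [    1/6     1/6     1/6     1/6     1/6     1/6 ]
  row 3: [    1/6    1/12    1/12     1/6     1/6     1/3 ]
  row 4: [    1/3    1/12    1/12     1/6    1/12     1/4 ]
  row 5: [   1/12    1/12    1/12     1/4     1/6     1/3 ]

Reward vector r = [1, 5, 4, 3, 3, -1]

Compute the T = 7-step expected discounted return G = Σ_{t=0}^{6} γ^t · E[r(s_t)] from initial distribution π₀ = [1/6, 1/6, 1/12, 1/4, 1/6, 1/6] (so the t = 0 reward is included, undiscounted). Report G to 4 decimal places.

t=0: π = [0.1667, 0.1667, 0.0833, 0.2500, 0.1667, 0.1667], E[r] = 2.4167, γ^t·E[r] = 2.416667, running G = 2.416667
t=1: π = [0.1528, 0.1319, 0.1597, 0.1667, 0.1389, 0.2500], E[r] = 2.1181, γ^t·E[r] = 1.482639, running G = 3.899306
t=2: π = [0.1453, 0.1314, 0.1586, 0.1748, 0.1441, 0.2459], E[r] = 2.1470, γ^t·E[r] = 1.052025, running G = 4.951331
t=3: π = [0.1471, 0.1305, 0.1559, 0.1751, 0.1437, 0.2476], E[r] = 2.1322, γ^t·E[r] = 0.731340, running G = 5.682671
t=4: π = [0.1468, 0.1303, 0.1563, 0.1750, 0.1438, 0.2477], E[r] = 2.1324, γ^t·E[r] = 0.511994, running G = 6.194664
t=5: π = [0.1469, 0.1303, 0.1562, 0.1751, 0.1438, 0.2477], E[r] = 2.1321, γ^t·E[r] = 0.358337, running G = 6.553001
t=6: π = [0.1469, 0.1303, 0.1562, 0.1751, 0.1438, 0.2477], E[r] = 2.1321, γ^t·E[r] = 0.250834, running G = 6.803835

G = 6.8038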